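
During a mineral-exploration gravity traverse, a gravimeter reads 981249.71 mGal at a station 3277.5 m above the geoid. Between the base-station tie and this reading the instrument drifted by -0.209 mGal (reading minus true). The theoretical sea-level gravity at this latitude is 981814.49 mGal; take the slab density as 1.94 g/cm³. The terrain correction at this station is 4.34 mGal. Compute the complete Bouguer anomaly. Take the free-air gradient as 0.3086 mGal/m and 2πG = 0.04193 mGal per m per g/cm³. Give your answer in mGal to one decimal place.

184.6

Drift-corrected reading = 981249.71 − (-0.209) = 981249.919 mGal
Free-air correction = 0.3086 × 3277.5 = 1011.44 mGal
Free-air anomaly = 981249.919 − 981814.49 + (1011.44) = 446.869 mGal
Bouguer slab correction = 0.04193 × 1.94 × 3277.5 = 266.61 mGal
Simple Bouguer anomaly = 446.869 − (266.61) = 180.259 mGal
Complete Bouguer anomaly = 180.259 + 4.34 = 184.599 mGal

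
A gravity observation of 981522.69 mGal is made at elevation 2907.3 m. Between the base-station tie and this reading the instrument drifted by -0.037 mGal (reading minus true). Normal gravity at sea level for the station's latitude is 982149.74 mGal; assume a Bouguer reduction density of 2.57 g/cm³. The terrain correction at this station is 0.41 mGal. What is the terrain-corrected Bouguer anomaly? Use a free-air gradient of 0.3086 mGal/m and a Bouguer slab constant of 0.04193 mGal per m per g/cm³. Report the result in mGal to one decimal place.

-42.7

Drift-corrected reading = 981522.69 − (-0.037) = 981522.727 mGal
Free-air correction = 0.3086 × 2907.3 = 897.19 mGal
Free-air anomaly = 981522.727 − 982149.74 + (897.19) = 270.177 mGal
Bouguer slab correction = 0.04193 × 2.57 × 2907.3 = 313.29 mGal
Simple Bouguer anomaly = 270.177 − (313.29) = -43.113 mGal
Complete Bouguer anomaly = -43.113 + 0.41 = -42.703 mGal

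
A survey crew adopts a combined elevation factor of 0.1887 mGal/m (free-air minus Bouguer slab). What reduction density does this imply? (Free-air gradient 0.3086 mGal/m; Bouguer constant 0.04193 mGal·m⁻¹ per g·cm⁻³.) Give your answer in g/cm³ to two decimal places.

0.1887 = 0.3086 − 0.04193 × ρ
ρ = (0.3086 − 0.1887) / 0.04193 = 2.86 g/cm³

2.86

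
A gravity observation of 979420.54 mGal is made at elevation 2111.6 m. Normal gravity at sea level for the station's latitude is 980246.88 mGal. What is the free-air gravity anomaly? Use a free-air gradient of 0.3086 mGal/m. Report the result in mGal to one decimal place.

-174.7

Free-air correction = 0.3086 × 2111.6 = 651.64 mGal
Free-air anomaly = 979420.54 − 980246.88 + (651.64) = -174.70 mGal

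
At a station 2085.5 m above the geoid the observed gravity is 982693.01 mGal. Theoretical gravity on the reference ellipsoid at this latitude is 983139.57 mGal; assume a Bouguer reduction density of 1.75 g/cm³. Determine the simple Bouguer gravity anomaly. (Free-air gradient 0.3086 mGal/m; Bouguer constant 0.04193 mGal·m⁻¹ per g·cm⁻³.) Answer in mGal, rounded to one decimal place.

Free-air correction = 0.3086 × 2085.5 = 643.59 mGal
Free-air anomaly = 982693.01 − 983139.57 + (643.59) = 197.03 mGal
Bouguer slab correction = 0.04193 × 1.75 × 2085.5 = 153.03 mGal
Simple Bouguer anomaly = 197.03 − (153.03) = 44.00 mGal

44.0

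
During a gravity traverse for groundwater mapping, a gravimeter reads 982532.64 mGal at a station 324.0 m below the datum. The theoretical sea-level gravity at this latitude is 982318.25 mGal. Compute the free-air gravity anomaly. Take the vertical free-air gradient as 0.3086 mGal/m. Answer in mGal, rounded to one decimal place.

114.4

Free-air correction = 0.3086 × -324.0 = -99.99 mGal
Free-air anomaly = 982532.64 − 982318.25 + (-99.99) = 114.40 mGal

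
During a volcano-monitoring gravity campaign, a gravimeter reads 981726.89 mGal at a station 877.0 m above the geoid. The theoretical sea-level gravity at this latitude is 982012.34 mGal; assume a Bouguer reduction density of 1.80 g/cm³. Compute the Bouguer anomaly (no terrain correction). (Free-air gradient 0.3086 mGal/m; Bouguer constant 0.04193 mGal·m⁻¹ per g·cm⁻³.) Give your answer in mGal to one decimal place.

Free-air correction = 0.3086 × 877.0 = 270.64 mGal
Free-air anomaly = 981726.89 − 982012.34 + (270.64) = -14.81 mGal
Bouguer slab correction = 0.04193 × 1.80 × 877.0 = 66.19 mGal
Simple Bouguer anomaly = -14.81 − (66.19) = -81.00 mGal

-81.0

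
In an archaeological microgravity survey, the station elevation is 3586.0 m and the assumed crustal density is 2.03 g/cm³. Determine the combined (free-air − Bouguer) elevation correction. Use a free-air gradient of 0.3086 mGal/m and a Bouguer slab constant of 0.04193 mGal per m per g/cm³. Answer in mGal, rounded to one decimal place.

Combined gradient = 0.3086 − 0.04193 × 2.03 = 0.2234821 mGal/m
Combined elevation correction = 0.2234821 × 3586.0 = 801.4 mGal

801.4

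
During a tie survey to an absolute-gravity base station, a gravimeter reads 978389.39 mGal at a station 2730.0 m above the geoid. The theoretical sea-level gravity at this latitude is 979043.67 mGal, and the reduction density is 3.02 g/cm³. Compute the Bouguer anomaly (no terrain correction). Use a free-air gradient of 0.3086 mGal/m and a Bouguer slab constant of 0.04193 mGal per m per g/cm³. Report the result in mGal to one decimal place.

-157.5

Free-air correction = 0.3086 × 2730.0 = 842.48 mGal
Free-air anomaly = 978389.39 − 979043.67 + (842.48) = 188.20 mGal
Bouguer slab correction = 0.04193 × 3.02 × 2730.0 = 345.70 mGal
Simple Bouguer anomaly = 188.20 − (345.70) = -157.50 mGal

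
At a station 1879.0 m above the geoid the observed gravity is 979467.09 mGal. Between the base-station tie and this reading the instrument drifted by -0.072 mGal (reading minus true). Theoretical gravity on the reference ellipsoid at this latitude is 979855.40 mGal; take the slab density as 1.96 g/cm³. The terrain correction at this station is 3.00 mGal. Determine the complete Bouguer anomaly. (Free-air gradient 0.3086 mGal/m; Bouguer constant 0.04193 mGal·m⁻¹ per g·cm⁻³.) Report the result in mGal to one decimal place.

Drift-corrected reading = 979467.09 − (-0.072) = 979467.162 mGal
Free-air correction = 0.3086 × 1879.0 = 579.86 mGal
Free-air anomaly = 979467.162 − 979855.40 + (579.86) = 191.622 mGal
Bouguer slab correction = 0.04193 × 1.96 × 1879.0 = 154.42 mGal
Simple Bouguer anomaly = 191.622 − (154.42) = 37.202 mGal
Complete Bouguer anomaly = 37.202 + 3.00 = 40.202 mGal

40.2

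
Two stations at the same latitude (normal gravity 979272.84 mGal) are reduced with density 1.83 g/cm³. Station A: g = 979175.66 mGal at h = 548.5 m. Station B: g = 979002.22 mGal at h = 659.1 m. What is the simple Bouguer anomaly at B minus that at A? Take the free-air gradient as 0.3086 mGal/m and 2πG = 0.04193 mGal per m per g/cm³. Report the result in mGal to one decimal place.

-147.8

Δg_SB(A) = 979175.66 − 979272.84 + 0.3086×548.5 − 0.04193×1.83×548.5 = 30.00 mGal
Δg_SB(B) = 979002.22 − 979272.84 + 0.3086×659.1 − 0.04193×1.83×659.1 = -117.80 mGal
Difference = -117.80 − (30.00) = -147.80 mGal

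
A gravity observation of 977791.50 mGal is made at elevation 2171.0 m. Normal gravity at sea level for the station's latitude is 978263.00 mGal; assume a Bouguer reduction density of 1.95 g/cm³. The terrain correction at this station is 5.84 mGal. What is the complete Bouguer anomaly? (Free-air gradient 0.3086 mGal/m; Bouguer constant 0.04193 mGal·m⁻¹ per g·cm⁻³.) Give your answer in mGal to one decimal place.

Free-air correction = 0.3086 × 2171.0 = 669.97 mGal
Free-air anomaly = 977791.50 − 978263.00 + (669.97) = 198.47 mGal
Bouguer slab correction = 0.04193 × 1.95 × 2171.0 = 177.51 mGal
Simple Bouguer anomaly = 198.47 − (177.51) = 20.96 mGal
Complete Bouguer anomaly = 20.96 + 5.84 = 26.80 mGal

26.8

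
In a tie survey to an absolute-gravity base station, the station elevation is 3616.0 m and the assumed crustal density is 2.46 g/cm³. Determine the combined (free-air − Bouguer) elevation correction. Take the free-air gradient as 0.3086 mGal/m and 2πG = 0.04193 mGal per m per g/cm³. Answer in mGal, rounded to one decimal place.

742.9

Combined gradient = 0.3086 − 0.04193 × 2.46 = 0.2054522 mGal/m
Combined elevation correction = 0.2054522 × 3616.0 = 742.9 mGal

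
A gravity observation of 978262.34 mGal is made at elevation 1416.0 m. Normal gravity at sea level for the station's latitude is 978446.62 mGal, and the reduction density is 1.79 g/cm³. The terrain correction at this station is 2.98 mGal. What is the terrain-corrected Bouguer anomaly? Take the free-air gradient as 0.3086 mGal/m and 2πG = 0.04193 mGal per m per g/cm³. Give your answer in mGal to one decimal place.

149.4

Free-air correction = 0.3086 × 1416.0 = 436.98 mGal
Free-air anomaly = 978262.34 − 978446.62 + (436.98) = 252.70 mGal
Bouguer slab correction = 0.04193 × 1.79 × 1416.0 = 106.28 mGal
Simple Bouguer anomaly = 252.70 − (106.28) = 146.42 mGal
Complete Bouguer anomaly = 146.42 + 2.98 = 149.40 mGal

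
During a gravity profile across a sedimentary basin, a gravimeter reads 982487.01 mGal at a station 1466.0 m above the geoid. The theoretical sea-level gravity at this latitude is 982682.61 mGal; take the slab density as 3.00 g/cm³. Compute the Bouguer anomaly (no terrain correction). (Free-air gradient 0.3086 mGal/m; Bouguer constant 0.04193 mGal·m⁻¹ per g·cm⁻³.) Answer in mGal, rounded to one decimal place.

Free-air correction = 0.3086 × 1466.0 = 452.41 mGal
Free-air anomaly = 982487.01 − 982682.61 + (452.41) = 256.81 mGal
Bouguer slab correction = 0.04193 × 3.00 × 1466.0 = 184.41 mGal
Simple Bouguer anomaly = 256.81 − (184.41) = 72.40 mGal

72.4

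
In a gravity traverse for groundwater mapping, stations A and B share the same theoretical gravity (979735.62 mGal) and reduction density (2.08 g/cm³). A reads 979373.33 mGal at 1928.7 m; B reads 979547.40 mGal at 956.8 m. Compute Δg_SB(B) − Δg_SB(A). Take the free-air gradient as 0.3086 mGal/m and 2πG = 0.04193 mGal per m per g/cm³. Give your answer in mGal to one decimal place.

-41.1

Δg_SB(A) = 979373.33 − 979735.62 + 0.3086×1928.7 − 0.04193×2.08×1928.7 = 64.70 mGal
Δg_SB(B) = 979547.40 − 979735.62 + 0.3086×956.8 − 0.04193×2.08×956.8 = 23.60 mGal
Difference = 23.60 − (64.70) = -41.10 mGal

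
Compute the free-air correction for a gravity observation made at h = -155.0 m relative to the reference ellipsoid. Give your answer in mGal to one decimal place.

Free-air correction = 0.3086 × -155.0 = -47.8 mGal

-47.8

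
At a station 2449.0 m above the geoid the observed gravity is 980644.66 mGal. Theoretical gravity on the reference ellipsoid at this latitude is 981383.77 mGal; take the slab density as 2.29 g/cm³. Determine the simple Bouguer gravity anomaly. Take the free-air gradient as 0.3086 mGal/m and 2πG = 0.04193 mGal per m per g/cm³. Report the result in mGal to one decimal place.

Free-air correction = 0.3086 × 2449.0 = 755.76 mGal
Free-air anomaly = 980644.66 − 981383.77 + (755.76) = 16.65 mGal
Bouguer slab correction = 0.04193 × 2.29 × 2449.0 = 235.15 mGal
Simple Bouguer anomaly = 16.65 − (235.15) = -218.50 mGal

-218.5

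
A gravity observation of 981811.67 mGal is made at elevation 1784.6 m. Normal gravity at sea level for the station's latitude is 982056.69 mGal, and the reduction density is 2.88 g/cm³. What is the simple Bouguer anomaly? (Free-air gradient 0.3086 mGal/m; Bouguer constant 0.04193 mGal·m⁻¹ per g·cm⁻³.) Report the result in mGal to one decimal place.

Free-air correction = 0.3086 × 1784.6 = 550.73 mGal
Free-air anomaly = 981811.67 − 982056.69 + (550.73) = 305.71 mGal
Bouguer slab correction = 0.04193 × 2.88 × 1784.6 = 215.51 mGal
Simple Bouguer anomaly = 305.71 − (215.51) = 90.20 mGal

90.2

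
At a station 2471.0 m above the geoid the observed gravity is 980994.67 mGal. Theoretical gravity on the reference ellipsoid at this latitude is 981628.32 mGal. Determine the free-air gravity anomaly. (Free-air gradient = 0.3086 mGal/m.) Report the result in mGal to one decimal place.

128.9

Free-air correction = 0.3086 × 2471.0 = 762.55 mGal
Free-air anomaly = 980994.67 − 981628.32 + (762.55) = 128.90 mGal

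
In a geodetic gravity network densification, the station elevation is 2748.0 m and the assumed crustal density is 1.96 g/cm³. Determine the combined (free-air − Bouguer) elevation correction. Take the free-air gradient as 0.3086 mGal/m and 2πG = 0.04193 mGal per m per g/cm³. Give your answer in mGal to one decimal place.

Combined gradient = 0.3086 − 0.04193 × 1.96 = 0.2264172 mGal/m
Combined elevation correction = 0.2264172 × 2748.0 = 622.2 mGal

622.2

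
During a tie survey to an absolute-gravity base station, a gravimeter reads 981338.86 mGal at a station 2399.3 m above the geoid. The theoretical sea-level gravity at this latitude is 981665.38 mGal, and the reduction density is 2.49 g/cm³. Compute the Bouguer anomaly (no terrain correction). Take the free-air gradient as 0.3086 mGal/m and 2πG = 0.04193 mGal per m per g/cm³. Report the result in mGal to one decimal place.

Free-air correction = 0.3086 × 2399.3 = 740.42 mGal
Free-air anomaly = 981338.86 − 981665.38 + (740.42) = 413.90 mGal
Bouguer slab correction = 0.04193 × 2.49 × 2399.3 = 250.50 mGal
Simple Bouguer anomaly = 413.90 − (250.50) = 163.40 mGal

163.4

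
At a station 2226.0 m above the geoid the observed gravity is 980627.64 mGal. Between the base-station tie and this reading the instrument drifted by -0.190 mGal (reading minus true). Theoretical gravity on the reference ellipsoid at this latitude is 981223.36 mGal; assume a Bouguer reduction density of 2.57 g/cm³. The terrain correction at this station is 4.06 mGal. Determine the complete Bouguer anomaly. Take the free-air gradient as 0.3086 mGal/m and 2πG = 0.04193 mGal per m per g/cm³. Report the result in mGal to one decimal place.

Drift-corrected reading = 980627.64 − (-0.190) = 980627.830 mGal
Free-air correction = 0.3086 × 2226.0 = 686.94 mGal
Free-air anomaly = 980627.830 − 981223.36 + (686.94) = 91.410 mGal
Bouguer slab correction = 0.04193 × 2.57 × 2226.0 = 239.87 mGal
Simple Bouguer anomaly = 91.410 − (239.87) = -148.460 mGal
Complete Bouguer anomaly = -148.460 + 4.06 = -144.400 mGal

-144.4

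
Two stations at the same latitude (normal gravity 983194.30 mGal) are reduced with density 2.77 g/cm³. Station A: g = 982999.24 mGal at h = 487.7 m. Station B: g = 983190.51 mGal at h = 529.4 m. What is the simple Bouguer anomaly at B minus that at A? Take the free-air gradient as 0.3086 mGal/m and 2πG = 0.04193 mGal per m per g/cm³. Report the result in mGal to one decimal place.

199.3

Δg_SB(A) = 982999.24 − 983194.30 + 0.3086×487.7 − 0.04193×2.77×487.7 = -101.20 mGal
Δg_SB(B) = 983190.51 − 983194.30 + 0.3086×529.4 − 0.04193×2.77×529.4 = 98.10 mGal
Difference = 98.10 − (-101.20) = 199.30 mGal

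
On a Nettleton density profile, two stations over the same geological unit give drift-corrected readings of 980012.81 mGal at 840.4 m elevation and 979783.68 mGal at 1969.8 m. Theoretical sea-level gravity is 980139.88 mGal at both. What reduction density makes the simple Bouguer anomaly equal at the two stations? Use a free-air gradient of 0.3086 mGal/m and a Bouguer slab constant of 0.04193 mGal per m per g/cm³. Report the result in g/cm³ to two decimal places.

Δg_obs = 979783.68 − 980012.81 = -229.13 mGal over Δh = 1969.8 − 840.4 = 1129.4 m
Equal Bouguer anomalies ⇒ Δg_obs + (0.3086 − 0.04193ρ)·Δh = 0
0.3086 − 0.04193ρ = −Δg_obs/Δh = 0.20288
ρ = (0.3086 − 0.20288) / 0.04193 = 2.52 g/cm³

2.52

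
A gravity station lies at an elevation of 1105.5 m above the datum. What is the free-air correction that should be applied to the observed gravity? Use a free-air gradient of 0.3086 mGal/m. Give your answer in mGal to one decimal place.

Free-air correction = 0.3086 × 1105.5 = 341.2 mGal

341.2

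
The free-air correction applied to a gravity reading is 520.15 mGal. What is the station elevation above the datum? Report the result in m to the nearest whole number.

h = 520.15 / 0.3086 = 1685.52 m

1686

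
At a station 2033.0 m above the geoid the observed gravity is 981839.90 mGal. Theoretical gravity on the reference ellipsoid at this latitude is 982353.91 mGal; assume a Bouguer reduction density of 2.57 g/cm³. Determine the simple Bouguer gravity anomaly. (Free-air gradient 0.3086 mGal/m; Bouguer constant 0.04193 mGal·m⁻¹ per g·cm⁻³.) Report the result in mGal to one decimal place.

Free-air correction = 0.3086 × 2033.0 = 627.38 mGal
Free-air anomaly = 981839.90 − 982353.91 + (627.38) = 113.37 mGal
Bouguer slab correction = 0.04193 × 2.57 × 2033.0 = 219.08 mGal
Simple Bouguer anomaly = 113.37 − (219.08) = -105.71 mGal

-105.7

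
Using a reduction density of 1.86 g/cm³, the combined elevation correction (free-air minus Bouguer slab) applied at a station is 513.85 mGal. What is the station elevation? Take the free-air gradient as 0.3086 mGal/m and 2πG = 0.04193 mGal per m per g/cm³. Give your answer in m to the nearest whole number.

2228

Combined gradient = 0.3086 − 0.04193 × 1.86 = 0.2306102 mGal/m
h = 513.85 / 0.2306102 = 2228.22 m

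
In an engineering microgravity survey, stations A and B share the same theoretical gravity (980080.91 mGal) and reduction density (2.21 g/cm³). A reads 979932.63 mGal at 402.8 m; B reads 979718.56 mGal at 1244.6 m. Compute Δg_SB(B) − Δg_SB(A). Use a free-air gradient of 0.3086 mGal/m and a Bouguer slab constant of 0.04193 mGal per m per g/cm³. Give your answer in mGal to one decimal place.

-32.3

Δg_SB(A) = 979932.63 − 980080.91 + 0.3086×402.8 − 0.04193×2.21×402.8 = -61.30 mGal
Δg_SB(B) = 979718.56 − 980080.91 + 0.3086×1244.6 − 0.04193×2.21×1244.6 = -93.60 mGal
Difference = -93.60 − (-61.30) = -32.30 mGal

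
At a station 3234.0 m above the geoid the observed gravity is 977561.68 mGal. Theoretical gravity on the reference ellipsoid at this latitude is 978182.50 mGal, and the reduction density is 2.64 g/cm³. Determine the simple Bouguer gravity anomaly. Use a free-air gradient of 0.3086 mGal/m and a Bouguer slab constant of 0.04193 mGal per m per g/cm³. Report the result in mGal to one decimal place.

Free-air correction = 0.3086 × 3234.0 = 998.01 mGal
Free-air anomaly = 977561.68 − 978182.50 + (998.01) = 377.19 mGal
Bouguer slab correction = 0.04193 × 2.64 × 3234.0 = 357.99 mGal
Simple Bouguer anomaly = 377.19 − (357.99) = 19.20 mGal

19.2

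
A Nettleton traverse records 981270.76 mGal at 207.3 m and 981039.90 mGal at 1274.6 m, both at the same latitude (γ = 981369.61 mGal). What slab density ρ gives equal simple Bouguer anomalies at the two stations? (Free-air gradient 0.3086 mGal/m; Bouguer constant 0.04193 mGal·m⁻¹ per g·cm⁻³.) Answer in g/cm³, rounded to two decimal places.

2.20

Δg_obs = 981039.90 − 981270.76 = -230.86 mGal over Δh = 1274.6 − 207.3 = 1067.3 m
Equal Bouguer anomalies ⇒ Δg_obs + (0.3086 − 0.04193ρ)·Δh = 0
0.3086 − 0.04193ρ = −Δg_obs/Δh = 0.21630
ρ = (0.3086 − 0.21630) / 0.04193 = 2.20 g/cm³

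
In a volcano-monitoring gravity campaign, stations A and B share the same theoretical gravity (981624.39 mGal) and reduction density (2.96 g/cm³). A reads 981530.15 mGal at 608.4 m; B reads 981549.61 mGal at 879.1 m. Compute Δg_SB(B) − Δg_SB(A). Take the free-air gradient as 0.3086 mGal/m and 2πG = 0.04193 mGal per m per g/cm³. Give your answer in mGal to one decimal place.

Δg_SB(A) = 981530.15 − 981624.39 + 0.3086×608.4 − 0.04193×2.96×608.4 = 18.00 mGal
Δg_SB(B) = 981549.61 − 981624.39 + 0.3086×879.1 − 0.04193×2.96×879.1 = 87.40 mGal
Difference = 87.40 − (18.00) = 69.40 mGal

69.4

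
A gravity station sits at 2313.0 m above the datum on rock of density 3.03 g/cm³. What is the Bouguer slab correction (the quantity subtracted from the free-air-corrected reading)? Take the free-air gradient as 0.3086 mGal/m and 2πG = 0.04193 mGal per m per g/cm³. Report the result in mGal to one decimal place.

Bouguer slab correction = 0.04193 × 3.03 × 2313.0 = 293.9 mGal

293.9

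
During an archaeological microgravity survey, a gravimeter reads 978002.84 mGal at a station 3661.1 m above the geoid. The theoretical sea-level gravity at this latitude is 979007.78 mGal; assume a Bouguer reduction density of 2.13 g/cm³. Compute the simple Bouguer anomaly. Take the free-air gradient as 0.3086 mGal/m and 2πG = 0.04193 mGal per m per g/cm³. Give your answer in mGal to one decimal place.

-202.1

Free-air correction = 0.3086 × 3661.1 = 1129.82 mGal
Free-air anomaly = 978002.84 − 979007.78 + (1129.82) = 124.88 mGal
Bouguer slab correction = 0.04193 × 2.13 × 3661.1 = 326.98 mGal
Simple Bouguer anomaly = 124.88 − (326.98) = -202.10 mGal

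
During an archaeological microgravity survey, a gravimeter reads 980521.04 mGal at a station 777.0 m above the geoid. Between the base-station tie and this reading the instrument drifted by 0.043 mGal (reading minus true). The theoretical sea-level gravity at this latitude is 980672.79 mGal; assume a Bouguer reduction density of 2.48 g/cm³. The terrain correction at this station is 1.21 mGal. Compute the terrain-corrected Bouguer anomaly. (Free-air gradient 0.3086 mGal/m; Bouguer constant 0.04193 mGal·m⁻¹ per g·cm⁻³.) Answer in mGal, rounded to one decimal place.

8.4

Drift-corrected reading = 980521.04 − (0.043) = 980520.997 mGal
Free-air correction = 0.3086 × 777.0 = 239.78 mGal
Free-air anomaly = 980520.997 − 980672.79 + (239.78) = 87.987 mGal
Bouguer slab correction = 0.04193 × 2.48 × 777.0 = 80.80 mGal
Simple Bouguer anomaly = 87.987 − (80.80) = 7.187 mGal
Complete Bouguer anomaly = 7.187 + 1.21 = 8.397 mGal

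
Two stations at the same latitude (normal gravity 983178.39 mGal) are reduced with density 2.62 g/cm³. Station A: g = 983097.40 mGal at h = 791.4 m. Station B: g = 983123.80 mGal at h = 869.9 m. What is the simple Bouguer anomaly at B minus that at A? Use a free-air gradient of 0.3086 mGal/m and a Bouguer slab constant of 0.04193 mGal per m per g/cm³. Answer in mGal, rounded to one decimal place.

42.0

Δg_SB(A) = 983097.40 − 983178.39 + 0.3086×791.4 − 0.04193×2.62×791.4 = 76.30 mGal
Δg_SB(B) = 983123.80 − 983178.39 + 0.3086×869.9 − 0.04193×2.62×869.9 = 118.30 mGal
Difference = 118.30 − (76.30) = 42.00 mGal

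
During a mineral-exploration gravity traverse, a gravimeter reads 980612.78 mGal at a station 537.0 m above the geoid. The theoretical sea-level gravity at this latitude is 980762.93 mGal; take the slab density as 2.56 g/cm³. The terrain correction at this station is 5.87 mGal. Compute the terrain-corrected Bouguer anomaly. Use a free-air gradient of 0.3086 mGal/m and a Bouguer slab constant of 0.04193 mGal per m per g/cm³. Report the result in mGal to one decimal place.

Free-air correction = 0.3086 × 537.0 = 165.72 mGal
Free-air anomaly = 980612.78 − 980762.93 + (165.72) = 15.57 mGal
Bouguer slab correction = 0.04193 × 2.56 × 537.0 = 57.64 mGal
Simple Bouguer anomaly = 15.57 − (57.64) = -42.07 mGal
Complete Bouguer anomaly = -42.07 + 5.87 = -36.20 mGal

-36.2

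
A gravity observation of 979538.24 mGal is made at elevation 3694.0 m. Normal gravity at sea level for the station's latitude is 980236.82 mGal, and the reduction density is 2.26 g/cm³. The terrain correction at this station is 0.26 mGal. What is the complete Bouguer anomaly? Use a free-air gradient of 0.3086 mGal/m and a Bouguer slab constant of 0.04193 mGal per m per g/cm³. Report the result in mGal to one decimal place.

91.6

Free-air correction = 0.3086 × 3694.0 = 1139.97 mGal
Free-air anomaly = 979538.24 − 980236.82 + (1139.97) = 441.39 mGal
Bouguer slab correction = 0.04193 × 2.26 × 3694.0 = 350.05 mGal
Simple Bouguer anomaly = 441.39 − (350.05) = 91.34 mGal
Complete Bouguer anomaly = 91.34 + 0.26 = 91.60 mGal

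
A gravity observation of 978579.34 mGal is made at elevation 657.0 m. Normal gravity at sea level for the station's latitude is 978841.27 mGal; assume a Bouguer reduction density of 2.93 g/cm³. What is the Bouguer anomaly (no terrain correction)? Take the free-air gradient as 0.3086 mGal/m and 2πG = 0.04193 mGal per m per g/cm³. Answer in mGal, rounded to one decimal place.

-139.9

Free-air correction = 0.3086 × 657.0 = 202.75 mGal
Free-air anomaly = 978579.34 − 978841.27 + (202.75) = -59.18 mGal
Bouguer slab correction = 0.04193 × 2.93 × 657.0 = 80.72 mGal
Simple Bouguer anomaly = -59.18 − (80.72) = -139.90 mGal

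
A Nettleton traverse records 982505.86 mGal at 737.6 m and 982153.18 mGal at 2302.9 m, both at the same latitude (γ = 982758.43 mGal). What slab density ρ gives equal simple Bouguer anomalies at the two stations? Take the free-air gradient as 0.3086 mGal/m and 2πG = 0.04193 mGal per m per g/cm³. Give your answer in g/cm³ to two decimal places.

Δg_obs = 982153.18 − 982505.86 = -352.68 mGal over Δh = 2302.9 − 737.6 = 1565.3 m
Equal Bouguer anomalies ⇒ Δg_obs + (0.3086 − 0.04193ρ)·Δh = 0
0.3086 − 0.04193ρ = −Δg_obs/Δh = 0.22531
ρ = (0.3086 − 0.22531) / 0.04193 = 1.99 g/cm³

1.99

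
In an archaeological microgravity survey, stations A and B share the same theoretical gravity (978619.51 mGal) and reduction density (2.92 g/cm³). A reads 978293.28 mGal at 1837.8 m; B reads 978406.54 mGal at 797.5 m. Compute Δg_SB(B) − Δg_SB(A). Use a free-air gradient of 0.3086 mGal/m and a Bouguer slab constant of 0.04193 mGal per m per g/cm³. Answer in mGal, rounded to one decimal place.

Δg_SB(A) = 978293.28 − 978619.51 + 0.3086×1837.8 − 0.04193×2.92×1837.8 = 15.90 mGal
Δg_SB(B) = 978406.54 − 978619.51 + 0.3086×797.5 − 0.04193×2.92×797.5 = -64.50 mGal
Difference = -64.50 − (15.90) = -80.40 mGal

-80.4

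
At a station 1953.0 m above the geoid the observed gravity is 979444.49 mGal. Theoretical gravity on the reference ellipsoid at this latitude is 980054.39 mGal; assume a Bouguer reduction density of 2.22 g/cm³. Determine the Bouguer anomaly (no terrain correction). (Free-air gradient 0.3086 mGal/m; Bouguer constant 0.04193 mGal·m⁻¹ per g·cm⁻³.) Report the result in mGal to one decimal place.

-189.0

Free-air correction = 0.3086 × 1953.0 = 602.70 mGal
Free-air anomaly = 979444.49 − 980054.39 + (602.70) = -7.20 mGal
Bouguer slab correction = 0.04193 × 2.22 × 1953.0 = 181.79 mGal
Simple Bouguer anomaly = -7.20 − (181.79) = -188.99 mGal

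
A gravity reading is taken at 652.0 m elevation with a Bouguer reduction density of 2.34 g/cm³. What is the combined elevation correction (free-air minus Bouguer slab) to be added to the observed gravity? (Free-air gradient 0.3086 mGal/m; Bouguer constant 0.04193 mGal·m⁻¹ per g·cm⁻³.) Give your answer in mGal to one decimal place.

137.2

Combined gradient = 0.3086 − 0.04193 × 2.34 = 0.2104838 mGal/m
Combined elevation correction = 0.2104838 × 652.0 = 137.2 mGal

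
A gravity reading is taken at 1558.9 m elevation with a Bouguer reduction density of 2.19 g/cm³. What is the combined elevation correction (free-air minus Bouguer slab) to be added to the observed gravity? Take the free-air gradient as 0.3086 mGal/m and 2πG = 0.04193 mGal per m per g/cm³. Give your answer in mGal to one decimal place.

Combined gradient = 0.3086 − 0.04193 × 2.19 = 0.2167733 mGal/m
Combined elevation correction = 0.2167733 × 1558.9 = 337.9 mGal

337.9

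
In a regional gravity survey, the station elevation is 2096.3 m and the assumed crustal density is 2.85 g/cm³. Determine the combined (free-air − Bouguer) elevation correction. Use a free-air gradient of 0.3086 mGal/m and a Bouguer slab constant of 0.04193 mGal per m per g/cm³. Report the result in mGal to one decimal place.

Combined gradient = 0.3086 − 0.04193 × 2.85 = 0.1890995 mGal/m
Combined elevation correction = 0.1890995 × 2096.3 = 396.4 mGal

396.4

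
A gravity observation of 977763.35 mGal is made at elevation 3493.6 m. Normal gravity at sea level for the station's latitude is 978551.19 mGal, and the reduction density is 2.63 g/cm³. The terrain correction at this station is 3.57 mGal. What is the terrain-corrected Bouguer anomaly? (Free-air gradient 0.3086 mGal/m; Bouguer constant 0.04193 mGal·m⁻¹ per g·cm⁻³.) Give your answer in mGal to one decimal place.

Free-air correction = 0.3086 × 3493.6 = 1078.12 mGal
Free-air anomaly = 977763.35 − 978551.19 + (1078.12) = 290.28 mGal
Bouguer slab correction = 0.04193 × 2.63 × 3493.6 = 385.26 mGal
Simple Bouguer anomaly = 290.28 − (385.26) = -94.98 mGal
Complete Bouguer anomaly = -94.98 + 3.57 = -91.41 mGal

-91.4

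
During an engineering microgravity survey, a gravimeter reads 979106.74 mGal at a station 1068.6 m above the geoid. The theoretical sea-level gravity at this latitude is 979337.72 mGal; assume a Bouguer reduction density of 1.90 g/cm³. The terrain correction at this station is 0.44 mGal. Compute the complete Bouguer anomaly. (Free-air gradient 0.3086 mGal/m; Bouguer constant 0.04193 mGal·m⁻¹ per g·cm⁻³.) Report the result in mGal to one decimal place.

Free-air correction = 0.3086 × 1068.6 = 329.77 mGal
Free-air anomaly = 979106.74 − 979337.72 + (329.77) = 98.79 mGal
Bouguer slab correction = 0.04193 × 1.90 × 1068.6 = 85.13 mGal
Simple Bouguer anomaly = 98.79 − (85.13) = 13.66 mGal
Complete Bouguer anomaly = 13.66 + 0.44 = 14.10 mGal

14.1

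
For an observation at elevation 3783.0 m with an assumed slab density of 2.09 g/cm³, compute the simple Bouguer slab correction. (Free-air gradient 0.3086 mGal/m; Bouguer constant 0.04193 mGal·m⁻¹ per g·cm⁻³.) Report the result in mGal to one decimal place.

Bouguer slab correction = 0.04193 × 2.09 × 3783.0 = 331.5 mGal

331.5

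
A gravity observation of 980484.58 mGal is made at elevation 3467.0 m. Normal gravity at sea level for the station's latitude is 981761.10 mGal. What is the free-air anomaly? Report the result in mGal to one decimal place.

-206.6

Free-air correction = 0.3086 × 3467.0 = 1069.92 mGal
Free-air anomaly = 980484.58 − 981761.10 + (1069.92) = -206.60 mGal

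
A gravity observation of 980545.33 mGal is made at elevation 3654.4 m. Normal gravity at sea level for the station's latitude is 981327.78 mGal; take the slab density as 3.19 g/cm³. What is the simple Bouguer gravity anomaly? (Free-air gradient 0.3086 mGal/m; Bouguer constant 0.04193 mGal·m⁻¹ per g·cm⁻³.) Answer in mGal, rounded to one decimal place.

-143.5

Free-air correction = 0.3086 × 3654.4 = 1127.75 mGal
Free-air anomaly = 980545.33 − 981327.78 + (1127.75) = 345.30 mGal
Bouguer slab correction = 0.04193 × 3.19 × 3654.4 = 488.80 mGal
Simple Bouguer anomaly = 345.30 − (488.80) = -143.50 mGal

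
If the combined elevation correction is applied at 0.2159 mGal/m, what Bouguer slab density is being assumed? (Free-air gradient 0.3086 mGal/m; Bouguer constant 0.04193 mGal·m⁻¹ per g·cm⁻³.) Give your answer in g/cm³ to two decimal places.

0.2159 = 0.3086 − 0.04193 × ρ
ρ = (0.3086 − 0.2159) / 0.04193 = 2.21 g/cm³

2.21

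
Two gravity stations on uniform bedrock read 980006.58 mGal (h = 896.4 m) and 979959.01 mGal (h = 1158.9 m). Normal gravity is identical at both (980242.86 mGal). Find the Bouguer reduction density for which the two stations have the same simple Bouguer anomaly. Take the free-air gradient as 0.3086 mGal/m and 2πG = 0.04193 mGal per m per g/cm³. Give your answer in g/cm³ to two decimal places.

Δg_obs = 979959.01 − 980006.58 = -47.57 mGal over Δh = 1158.9 − 896.4 = 262.5 m
Equal Bouguer anomalies ⇒ Δg_obs + (0.3086 − 0.04193ρ)·Δh = 0
0.3086 − 0.04193ρ = −Δg_obs/Δh = 0.18122
ρ = (0.3086 − 0.18122) / 0.04193 = 3.04 g/cm³

3.04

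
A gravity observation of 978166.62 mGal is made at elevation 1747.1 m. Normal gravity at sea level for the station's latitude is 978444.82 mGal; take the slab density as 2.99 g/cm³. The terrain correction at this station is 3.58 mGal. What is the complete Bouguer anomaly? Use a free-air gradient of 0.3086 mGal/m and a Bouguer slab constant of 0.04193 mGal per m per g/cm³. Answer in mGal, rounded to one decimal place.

Free-air correction = 0.3086 × 1747.1 = 539.16 mGal
Free-air anomaly = 978166.62 − 978444.82 + (539.16) = 260.96 mGal
Bouguer slab correction = 0.04193 × 2.99 × 1747.1 = 219.04 mGal
Simple Bouguer anomaly = 260.96 − (219.04) = 41.92 mGal
Complete Bouguer anomaly = 41.92 + 3.58 = 45.50 mGal

45.5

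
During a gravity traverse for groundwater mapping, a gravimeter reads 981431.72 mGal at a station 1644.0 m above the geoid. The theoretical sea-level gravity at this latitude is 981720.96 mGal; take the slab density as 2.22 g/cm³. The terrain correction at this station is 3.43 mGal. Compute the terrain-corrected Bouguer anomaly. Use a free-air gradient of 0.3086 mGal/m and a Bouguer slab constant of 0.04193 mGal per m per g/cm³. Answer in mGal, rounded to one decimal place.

68.5

Free-air correction = 0.3086 × 1644.0 = 507.34 mGal
Free-air anomaly = 981431.72 − 981720.96 + (507.34) = 218.10 mGal
Bouguer slab correction = 0.04193 × 2.22 × 1644.0 = 153.03 mGal
Simple Bouguer anomaly = 218.10 − (153.03) = 65.07 mGal
Complete Bouguer anomaly = 65.07 + 3.43 = 68.50 mGal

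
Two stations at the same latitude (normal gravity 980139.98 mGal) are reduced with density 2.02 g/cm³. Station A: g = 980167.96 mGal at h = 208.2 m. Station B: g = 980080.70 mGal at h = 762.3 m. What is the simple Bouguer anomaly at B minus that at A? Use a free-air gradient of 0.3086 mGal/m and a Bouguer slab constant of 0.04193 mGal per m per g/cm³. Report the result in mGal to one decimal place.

36.8

Δg_SB(A) = 980167.96 − 980139.98 + 0.3086×208.2 − 0.04193×2.02×208.2 = 74.60 mGal
Δg_SB(B) = 980080.70 − 980139.98 + 0.3086×762.3 − 0.04193×2.02×762.3 = 111.40 mGal
Difference = 111.40 − (74.60) = 36.80 mGal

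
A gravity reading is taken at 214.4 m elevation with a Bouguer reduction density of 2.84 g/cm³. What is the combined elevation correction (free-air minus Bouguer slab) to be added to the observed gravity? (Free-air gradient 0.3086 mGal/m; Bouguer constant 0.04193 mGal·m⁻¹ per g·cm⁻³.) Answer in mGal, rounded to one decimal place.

40.6

Combined gradient = 0.3086 − 0.04193 × 2.84 = 0.1895188 mGal/m
Combined elevation correction = 0.1895188 × 214.4 = 40.6 mGal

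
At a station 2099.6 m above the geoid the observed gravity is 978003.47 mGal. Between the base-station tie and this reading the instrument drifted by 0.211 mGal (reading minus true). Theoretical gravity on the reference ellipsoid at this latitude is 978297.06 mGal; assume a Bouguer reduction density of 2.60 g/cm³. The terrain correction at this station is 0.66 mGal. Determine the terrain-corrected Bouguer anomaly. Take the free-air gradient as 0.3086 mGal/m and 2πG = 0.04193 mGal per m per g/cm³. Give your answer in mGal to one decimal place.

125.9

Drift-corrected reading = 978003.47 − (0.211) = 978003.259 mGal
Free-air correction = 0.3086 × 2099.6 = 647.94 mGal
Free-air anomaly = 978003.259 − 978297.06 + (647.94) = 354.139 mGal
Bouguer slab correction = 0.04193 × 2.60 × 2099.6 = 228.89 mGal
Simple Bouguer anomaly = 354.139 − (228.89) = 125.249 mGal
Complete Bouguer anomaly = 125.249 + 0.66 = 125.909 mGal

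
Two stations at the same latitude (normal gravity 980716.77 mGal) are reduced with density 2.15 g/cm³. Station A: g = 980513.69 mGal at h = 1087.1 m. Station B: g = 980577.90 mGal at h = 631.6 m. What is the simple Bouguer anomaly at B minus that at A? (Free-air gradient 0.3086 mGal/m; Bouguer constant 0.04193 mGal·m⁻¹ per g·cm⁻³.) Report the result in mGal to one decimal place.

Δg_SB(A) = 980513.69 − 980716.77 + 0.3086×1087.1 − 0.04193×2.15×1087.1 = 34.40 mGal
Δg_SB(B) = 980577.90 − 980716.77 + 0.3086×631.6 − 0.04193×2.15×631.6 = -0.90 mGal
Difference = -0.90 − (34.40) = -35.30 mGal

-35.3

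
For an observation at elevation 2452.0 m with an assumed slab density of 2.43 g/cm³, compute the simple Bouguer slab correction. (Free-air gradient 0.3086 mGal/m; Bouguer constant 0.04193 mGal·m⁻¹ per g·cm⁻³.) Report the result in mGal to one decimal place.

249.8

Bouguer slab correction = 0.04193 × 2.43 × 2452.0 = 249.8 mGal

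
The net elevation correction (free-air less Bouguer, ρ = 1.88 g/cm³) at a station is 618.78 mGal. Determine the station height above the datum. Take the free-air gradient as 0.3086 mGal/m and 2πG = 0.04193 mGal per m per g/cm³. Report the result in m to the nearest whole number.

2693

Combined gradient = 0.3086 − 0.04193 × 1.88 = 0.2297716 mGal/m
h = 618.78 / 0.2297716 = 2693.02 m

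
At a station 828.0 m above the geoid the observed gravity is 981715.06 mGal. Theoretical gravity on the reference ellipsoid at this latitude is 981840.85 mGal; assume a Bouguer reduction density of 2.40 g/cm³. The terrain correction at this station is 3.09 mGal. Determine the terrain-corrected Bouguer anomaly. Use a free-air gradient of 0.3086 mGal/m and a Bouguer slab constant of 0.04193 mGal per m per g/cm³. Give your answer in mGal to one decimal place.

49.5

Free-air correction = 0.3086 × 828.0 = 255.52 mGal
Free-air anomaly = 981715.06 − 981840.85 + (255.52) = 129.73 mGal
Bouguer slab correction = 0.04193 × 2.40 × 828.0 = 83.32 mGal
Simple Bouguer anomaly = 129.73 − (83.32) = 46.41 mGal
Complete Bouguer anomaly = 46.41 + 3.09 = 49.50 mGal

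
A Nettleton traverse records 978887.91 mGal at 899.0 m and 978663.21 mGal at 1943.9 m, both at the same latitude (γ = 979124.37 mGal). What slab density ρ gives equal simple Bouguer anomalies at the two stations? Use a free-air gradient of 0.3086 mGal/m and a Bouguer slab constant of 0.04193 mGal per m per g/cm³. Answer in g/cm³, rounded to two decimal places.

2.23

Δg_obs = 978663.21 − 978887.91 = -224.70 mGal over Δh = 1943.9 − 899.0 = 1044.9 m
Equal Bouguer anomalies ⇒ Δg_obs + (0.3086 − 0.04193ρ)·Δh = 0
0.3086 − 0.04193ρ = −Δg_obs/Δh = 0.21504
ρ = (0.3086 − 0.21504) / 0.04193 = 2.23 g/cm³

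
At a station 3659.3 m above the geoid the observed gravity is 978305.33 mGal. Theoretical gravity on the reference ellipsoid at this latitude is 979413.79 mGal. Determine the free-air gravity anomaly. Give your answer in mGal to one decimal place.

Free-air correction = 0.3086 × 3659.3 = 1129.26 mGal
Free-air anomaly = 978305.33 − 979413.79 + (1129.26) = 20.80 mGal

20.8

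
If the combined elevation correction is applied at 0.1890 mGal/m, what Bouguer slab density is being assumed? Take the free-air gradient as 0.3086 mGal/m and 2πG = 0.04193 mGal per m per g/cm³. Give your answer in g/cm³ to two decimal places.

0.1890 = 0.3086 − 0.04193 × ρ
ρ = (0.3086 − 0.1890) / 0.04193 = 2.85 g/cm³

2.85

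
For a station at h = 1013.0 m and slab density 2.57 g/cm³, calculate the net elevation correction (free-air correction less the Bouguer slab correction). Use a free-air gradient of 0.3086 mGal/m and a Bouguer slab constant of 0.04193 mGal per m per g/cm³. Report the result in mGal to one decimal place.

203.5

Combined gradient = 0.3086 − 0.04193 × 2.57 = 0.2008399 mGal/m
Combined elevation correction = 0.2008399 × 1013.0 = 203.5 mGal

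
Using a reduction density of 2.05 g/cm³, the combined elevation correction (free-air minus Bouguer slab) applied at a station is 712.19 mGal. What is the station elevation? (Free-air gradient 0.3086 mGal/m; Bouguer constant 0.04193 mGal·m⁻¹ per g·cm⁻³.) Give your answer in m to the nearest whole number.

Combined gradient = 0.3086 − 0.04193 × 2.05 = 0.2226435 mGal/m
h = 712.19 / 0.2226435 = 3198.79 m

3199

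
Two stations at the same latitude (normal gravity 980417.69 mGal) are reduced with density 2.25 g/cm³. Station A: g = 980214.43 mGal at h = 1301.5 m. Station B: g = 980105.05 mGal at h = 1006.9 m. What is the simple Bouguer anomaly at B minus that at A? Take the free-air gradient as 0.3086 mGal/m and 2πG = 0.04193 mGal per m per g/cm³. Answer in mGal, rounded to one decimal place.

-172.5

Δg_SB(A) = 980214.43 − 980417.69 + 0.3086×1301.5 − 0.04193×2.25×1301.5 = 75.60 mGal
Δg_SB(B) = 980105.05 − 980417.69 + 0.3086×1006.9 − 0.04193×2.25×1006.9 = -96.90 mGal
Difference = -96.90 − (75.60) = -172.50 mGal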